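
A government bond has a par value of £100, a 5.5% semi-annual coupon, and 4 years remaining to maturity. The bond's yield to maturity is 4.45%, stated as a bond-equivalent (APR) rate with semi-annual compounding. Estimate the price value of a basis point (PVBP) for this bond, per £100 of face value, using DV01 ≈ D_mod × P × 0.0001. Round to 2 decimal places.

£0.04

Periodic yield y = 0.02225.
  t   CF        PV=CF/(1+0.02225)^t    t·PV
  1         2.75         2.6901         2.6901
  2         2.75         2.6316         5.2632
  3         2.75         2.5743         7.7229
  4         2.75         2.5183        10.0731
  5         2.75         2.4635        12.3173
  6         2.75         2.4098        14.4591
  7         2.75         2.3574        16.5018
  8       102.75        86.1638       689.3105
  Σ                    103.8089       758.3381
P = 103.8089; D_Mac = 7.30514 half-year periods = 3.65257 yrs; D_mod = 3.57307 yrs.
DV01 ≈ 3.57307 × 103.8089 × 0.0001 = 0.037092.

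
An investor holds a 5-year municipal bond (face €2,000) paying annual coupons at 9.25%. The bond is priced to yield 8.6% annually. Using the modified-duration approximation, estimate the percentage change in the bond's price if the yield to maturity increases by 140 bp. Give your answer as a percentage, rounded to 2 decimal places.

-5.46%

Periodic yield y = 0.086. Modified duration first:
  t   CF        PV=CF/(1+0.086)^t    t·PV
  1       185.00       170.3499       170.3499
  2       185.00       156.8600       313.7199
  3       185.00       144.4383       433.3148
  4       185.00       133.0002       532.0010
  5     2,185.00     1,446.4463     7,232.2315
  Σ                  2,051.0947     8,681.6171
P = 2,051.0947; D_Mac = 4.23267 yrs; D_mod = 4.23267/(1+0.086) = 3.89749 yrs.
ΔP/P ≈ -D_mod · Δy = -3.89749 × (+0.014) = -0.054565 = -5.4565%.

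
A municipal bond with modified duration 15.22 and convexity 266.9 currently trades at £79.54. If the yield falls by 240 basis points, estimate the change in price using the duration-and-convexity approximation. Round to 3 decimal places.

+£35.168

Duration effect: -D_mod·Δy = -15.22 × (-0.024) = +0.365280
Convexity effect: ½·C·(Δy)² = 0.5 × 266.9 × (-0.024)² = +0.0768672
ΔP/P ≈ +0.365280 + 0.0768672 = +0.4421472
ΔP ≈ 79.54 × (+0.4421472) = +35.168388288.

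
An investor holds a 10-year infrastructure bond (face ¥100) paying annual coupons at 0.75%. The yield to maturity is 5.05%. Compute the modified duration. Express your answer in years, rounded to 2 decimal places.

Periodic yield y = 0.0505. First find Macaulay duration:
  t   CF        PV=CF/(1+0.0505)^t    t·PV
  1         0.75         0.7139         0.7139
  2         0.75         0.6796         1.3592
  3         0.75         0.6470         1.9409
  4         0.75         0.6159         2.4634
  5         0.75         0.5862         2.9312
  6         0.75         0.5581         3.3484
  7         0.75         0.5312         3.7187
  8         0.75         0.5057         4.0456
  9         0.75         0.4814         4.3325
  10      100.75        61.5580       615.5800
  Σ                     66.8770       640.4338
P = 66.8770; Macaulay duration = 640.4338 / 66.8770 = 9.57629 years.
Modified duration = D_Mac / (1 + y) = 9.57629 / 1.0505 = 9.11594 years.

9.12 years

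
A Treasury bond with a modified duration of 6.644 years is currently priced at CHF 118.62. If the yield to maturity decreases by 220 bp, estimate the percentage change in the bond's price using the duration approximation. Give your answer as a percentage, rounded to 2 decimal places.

Duration approximation: ΔP/P ≈ -D_mod · Δy = -6.644 × (-0.022) = +0.146168.
As a percentage: +14.6168%.

+14.62%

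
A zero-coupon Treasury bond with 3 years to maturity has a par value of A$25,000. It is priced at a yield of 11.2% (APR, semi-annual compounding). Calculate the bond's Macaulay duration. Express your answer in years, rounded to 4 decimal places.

3.0000 years

A zero-coupon bond has a single cash flow at maturity, so its Macaulay duration equals its maturity: 3 years.
(Equivalently: 6 semi-annual periods ÷ 2 = 3 years.)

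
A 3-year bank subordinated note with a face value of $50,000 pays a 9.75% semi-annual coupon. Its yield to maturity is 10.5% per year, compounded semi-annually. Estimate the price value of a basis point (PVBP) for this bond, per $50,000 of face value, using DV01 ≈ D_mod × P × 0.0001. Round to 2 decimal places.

Periodic yield y = 0.0525.
  t   CF        PV=CF/(1+0.0525)^t    t·PV
  1     2,437.50     2,315.9145     2,315.9145
  2     2,437.50     2,200.3938     4,400.7876
  3     2,437.50     2,090.6355     6,271.9064
  4     2,437.50     1,986.3520     7,945.4079
  5     2,437.50     1,887.2703     9,436.3514
  6    52,437.50    38,575.3035   231,451.8207
  Σ                 49,055.8695   261,822.1885
P = 49,055.8695; D_Mac = 5.33722 half-year periods = 2.66861 yrs; D_mod = 2.53550 yrs.
DV01 ≈ 2.53550 × 49,055.8695 × 0.0001 = 12.438109.

$12.44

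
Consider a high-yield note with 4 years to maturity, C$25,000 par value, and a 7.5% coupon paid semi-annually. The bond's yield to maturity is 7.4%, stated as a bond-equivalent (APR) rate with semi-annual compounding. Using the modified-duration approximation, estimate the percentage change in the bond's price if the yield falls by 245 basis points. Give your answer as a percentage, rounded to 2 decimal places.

Periodic yield y = 0.037. Modified duration first:
  t   CF        PV=CF/(1+0.037)^t    t·PV
  1       937.50       904.0501       904.0501
  2       937.50       871.7938     1,743.5875
  3       937.50       840.6883     2,522.0649
  4       937.50       810.6927     3,242.7707
  5       937.50       781.7673     3,908.8364
  6       937.50       753.8740     4,523.2437
  7       937.50       726.9758     5,088.8309
  8    25,937.50    19,395.3697   155,162.9579
  Σ                 25,085.2117   177,096.3423
P = 25,085.2117; D_Mac = 7.05979 half-year periods = 3.52990 yrs; D_mod = 3.52990/(1+0.037) = 3.40395 yrs.
ΔP/P ≈ -D_mod · Δy = -3.40395 × (-0.0245) = +0.083397 = +8.3397%.

+8.34%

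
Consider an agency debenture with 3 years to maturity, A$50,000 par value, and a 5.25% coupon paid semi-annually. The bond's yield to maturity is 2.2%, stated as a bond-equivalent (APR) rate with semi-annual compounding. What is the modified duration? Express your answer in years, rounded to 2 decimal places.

Periodic yield y = 0.011. First find Macaulay duration:
  t   CF        PV=CF/(1+0.011)^t    t·PV
  1     1,312.50     1,298.2196     1,298.2196
  2     1,312.50     1,284.0945     2,568.1891
  3     1,312.50     1,270.1232     3,810.3696
  4     1,312.50     1,256.3038     5,025.2154
  5     1,312.50     1,242.6349     6,213.1743
  6    51,312.50    48,052.5281   288,315.1683
  Σ                 54,403.9041   307,230.3363
P = 54,403.9041; Macaulay duration = 307,230.3363 / 54,403.9041 = 5.64721 half-year periods = 2.82361 years.
Modified duration = D_Mac / (1 + y) = 2.82361 / 1.011 = 2.79288 years.

2.79 years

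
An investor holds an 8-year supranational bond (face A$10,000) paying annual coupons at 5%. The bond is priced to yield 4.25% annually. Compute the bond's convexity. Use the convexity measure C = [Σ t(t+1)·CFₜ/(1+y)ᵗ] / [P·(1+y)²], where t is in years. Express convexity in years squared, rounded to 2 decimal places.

With y = 0.0425:
  t   CF        PV=CF/(1+0.0425)^t    t·PV        t(t+1)·PV
  1       500.00       479.6163       479.6163         959.2326
  2       500.00       460.0636       920.1272       2,760.3816
  3       500.00       441.3080     1,323.9240       5,295.6962
  4       500.00       423.3170     1,693.2682       8,466.3408
  5       500.00       406.0595     2,030.2975      12,181.7853
  6       500.00       389.5055     2,337.0332      16,359.2321
  7       500.00       373.6264     2,615.3848      20,923.0786
  8    10,500.00     7,526.2873    60,210.2980     541,892.6823
  Σ                 10,499.7837    71,609.9493     608,838.4294
P = 10,499.7837.
Convexity = Σ t(t+1)·PV / [P·(1+y)²] = 608,838.4294 / (10,499.7837 × 1.086806) = 53.35432.

53.35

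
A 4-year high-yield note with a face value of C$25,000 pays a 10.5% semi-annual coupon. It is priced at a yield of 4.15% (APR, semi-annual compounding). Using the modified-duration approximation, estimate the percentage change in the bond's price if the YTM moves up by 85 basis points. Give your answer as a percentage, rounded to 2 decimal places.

-2.86%

Periodic yield y = 0.02075. Modified duration first:
  t   CF        PV=CF/(1+0.02075)^t    t·PV
  1     1,312.50     1,285.8193     1,285.8193
  2     1,312.50     1,259.6809     2,519.3617
  3     1,312.50     1,234.0738     3,702.2215
  4     1,312.50     1,208.9874     4,835.9494
  5     1,312.50     1,184.4108     5,922.0541
  6     1,312.50     1,160.3339     6,962.0034
  7     1,312.50     1,136.7464     7,957.2249
  8    26,312.50    22,325.7987   178,606.3895
  Σ                 30,795.8511   211,791.0239
P = 30,795.8511; D_Mac = 6.87726 half-year periods = 3.43863 yrs; D_mod = 3.43863/(1+0.02075) = 3.36873 yrs.
ΔP/P ≈ -D_mod · Δy = -3.36873 × (+0.0085) = -0.028634 = -2.8634%.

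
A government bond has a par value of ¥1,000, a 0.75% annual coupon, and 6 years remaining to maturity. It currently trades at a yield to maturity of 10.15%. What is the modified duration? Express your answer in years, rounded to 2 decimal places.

Periodic yield y = 0.1015. First find Macaulay duration:
  t   CF        PV=CF/(1+0.1015)^t    t·PV
  1         7.50         6.8089         6.8089
  2         7.50         6.1815        12.3630
  3         7.50         5.6119        16.8356
  4         7.50         5.0948        20.3790
  5         7.50         4.6253        23.1264
  6     1,007.50       564.0766     3,384.4593
  Σ                    592.3988     3,463.9722
P = 592.3988; Macaulay duration = 3,463.9722 / 592.3988 = 5.84736 years.
Modified duration = D_Mac / (1 + y) = 5.84736 / 1.1015 = 5.30855 years.

5.31 years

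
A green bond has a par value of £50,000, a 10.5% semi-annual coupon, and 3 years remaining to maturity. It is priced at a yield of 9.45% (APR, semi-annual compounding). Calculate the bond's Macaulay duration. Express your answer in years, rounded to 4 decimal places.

Periodic yield y = 0.04725. Discount each cash flow and weight by its period:
  t   CF        PV=CF/(1+0.04725)^t    t·PV
  1     2,625.00     2,506.5648     2,506.5648
  2     2,625.00     2,393.4732     4,786.9464
  3     2,625.00     2,285.4841     6,856.4522
  4     2,625.00     2,182.3672     8,729.4689
  5     2,625.00     2,083.9028    10,419.5141
  6    52,625.00    39,892.3752   239,354.2510
  Σ                 51,344.1673   272,653.1975
Price P = Σ PV = 51,344.1673.
Macaulay duration = Σ(t·PV) / P = 272,653.1975 / 51,344.1673 = 5.31031 half-year periods.
In years: 5.31031 / 2 = 2.65515 years.

2.6552 years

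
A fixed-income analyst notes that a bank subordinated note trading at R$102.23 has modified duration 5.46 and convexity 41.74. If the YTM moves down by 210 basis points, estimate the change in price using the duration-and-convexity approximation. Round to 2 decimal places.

+R$12.66

Duration effect: -D_mod·Δy = -5.46 × (-0.021) = +0.114660
Convexity effect: ½·C·(Δy)² = 0.5 × 41.74 × (-0.021)² = +0.00920367
ΔP/P ≈ +0.114660 + 0.00920367 = +0.12386367
ΔP ≈ 102.23 × (+0.12386367) = +12.6625829841.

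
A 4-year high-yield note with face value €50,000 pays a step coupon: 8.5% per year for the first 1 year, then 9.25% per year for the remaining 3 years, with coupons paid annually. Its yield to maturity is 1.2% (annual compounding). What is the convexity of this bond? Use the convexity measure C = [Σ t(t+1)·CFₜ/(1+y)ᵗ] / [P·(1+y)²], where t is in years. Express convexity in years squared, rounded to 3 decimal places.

With y = 0.012:
  t   CF        PV=CF/(1+0.012)^t    t·PV        t(t+1)·PV
  1     4,250.00     4,199.6047     4,199.6047       8,399.2095
  2     4,625.00     4,515.9665     9,031.9330      27,095.7990
  3     4,625.00     4,462.4175    13,387.2525      53,549.0099
  4    54,625.00    52,079.8111   208,319.2442   1,041,596.2211
  Σ                 65,257.7998   234,938.0345   1,130,640.2396
P = 65,257.7998.
Convexity = Σ t(t+1)·PV / [P·(1+y)²] = 1,130,640.2396 / (65,257.7998 × 1.024144) = 16.91730.

16.917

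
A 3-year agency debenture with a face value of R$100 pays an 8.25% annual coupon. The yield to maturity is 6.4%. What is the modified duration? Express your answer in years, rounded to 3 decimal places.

2.615 years

Periodic yield y = 0.064. First find Macaulay duration:
  t   CF        PV=CF/(1+0.064)^t    t·PV
  1         8.25         7.7538         7.7538
  2         8.25         7.2874        14.5747
  3       108.25        89.8676       269.6027
  Σ                    104.9087       291.9312
P = 104.9087; Macaulay duration = 291.9312 / 104.9087 = 2.78272 years.
Modified duration = D_Mac / (1 + y) = 2.78272 / 1.064 = 2.61534 years.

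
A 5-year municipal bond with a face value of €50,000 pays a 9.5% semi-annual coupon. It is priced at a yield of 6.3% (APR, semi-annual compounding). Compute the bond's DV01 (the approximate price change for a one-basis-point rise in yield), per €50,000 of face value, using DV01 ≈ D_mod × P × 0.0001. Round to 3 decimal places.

€22.885

Periodic yield y = 0.0315.
  t   CF        PV=CF/(1+0.0315)^t    t·PV
  1     2,375.00     2,302.4721     2,302.4721
  2     2,375.00     2,232.1591     4,464.3182
  3     2,375.00     2,163.9933     6,491.9800
  4     2,375.00     2,097.9092     8,391.6367
  5     2,375.00     2,033.8431    10,169.2156
  6     2,375.00     1,971.7335    11,830.4011
  7     2,375.00     1,911.5206    13,380.6444
  8     2,375.00     1,853.1465    14,825.1721
  9     2,375.00     1,796.5550    16,168.9952
  10   52,375.00    38,408.8861   384,088.8615
  Σ                 56,772.2187   472,113.6970
P = 56,772.2187; D_Mac = 8.31593 half-year periods = 4.15796 yrs; D_mod = 4.03099 yrs.
DV01 ≈ 4.03099 × 56,772.2187 × 0.0001 = 22.884813.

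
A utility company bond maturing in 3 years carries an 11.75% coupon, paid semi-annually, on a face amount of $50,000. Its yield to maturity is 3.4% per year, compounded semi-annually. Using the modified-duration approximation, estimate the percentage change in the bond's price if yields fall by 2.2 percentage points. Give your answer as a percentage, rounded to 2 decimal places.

Periodic yield y = 0.017. Modified duration first:
  t   CF        PV=CF/(1+0.017)^t    t·PV
  1     2,937.50     2,888.3972     2,888.3972
  2     2,937.50     2,840.1153     5,680.2306
  3     2,937.50     2,792.6404     8,377.9212
  4     2,937.50     2,745.9591    10,983.8364
  5     2,937.50     2,700.0581    13,500.2905
  6    52,937.50    47,845.1268   287,070.7610
  Σ                 61,812.2970   328,501.4369
P = 61,812.2970; D_Mac = 5.31450 half-year periods = 2.65725 yrs; D_mod = 2.65725/(1+0.017) = 2.61283 yrs.
ΔP/P ≈ -D_mod · Δy = -2.61283 × (-0.022) = +0.057482 = +5.7482%.

+5.75%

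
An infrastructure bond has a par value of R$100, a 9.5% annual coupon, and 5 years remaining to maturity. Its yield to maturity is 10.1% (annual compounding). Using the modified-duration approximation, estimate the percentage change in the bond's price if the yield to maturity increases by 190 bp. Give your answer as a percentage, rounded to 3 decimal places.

Periodic yield y = 0.101. Modified duration first:
  t   CF        PV=CF/(1+0.101)^t    t·PV
  1         9.50         8.6285         8.6285
  2         9.50         7.8370        15.6740
  3         9.50         7.1181        21.3542
  4         9.50         6.4651        25.8603
  5       109.50        67.6827       338.4134
  Σ                     97.7313       409.9304
P = 97.7313; D_Mac = 4.19446 yrs; D_mod = 4.19446/(1+0.101) = 3.80968 yrs.
ΔP/P ≈ -D_mod · Δy = -3.80968 × (+0.019) = -0.072384 = -7.2384%.

-7.238%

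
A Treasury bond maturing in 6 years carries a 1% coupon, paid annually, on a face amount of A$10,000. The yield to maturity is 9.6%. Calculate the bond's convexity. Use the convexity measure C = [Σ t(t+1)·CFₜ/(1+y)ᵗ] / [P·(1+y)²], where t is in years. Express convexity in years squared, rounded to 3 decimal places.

With y = 0.096:
  t   CF        PV=CF/(1+0.096)^t    t·PV        t(t+1)·PV
  1       100.00        91.2409        91.2409         182.4818
  2       100.00        83.2490       166.4979         499.4938
  3       100.00        75.9571       227.8713         911.4851
  4       100.00        69.3039       277.2157       1,386.0783
  5       100.00        63.2335       316.1675       1,897.0050
  6    10,100.00     5,827.1748    34,963.0490     244,741.3432
  Σ                  6,210.1592    36,042.0423     249,617.8873
P = 6,210.1592.
Convexity = Σ t(t+1)·PV / [P·(1+y)²] = 249,617.8873 / (6,210.1592 × 1.201216) = 33.46200.

33.462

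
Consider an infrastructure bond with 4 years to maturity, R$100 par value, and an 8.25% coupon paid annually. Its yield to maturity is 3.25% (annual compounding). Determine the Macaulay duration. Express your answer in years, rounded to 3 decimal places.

3.604 years

Periodic yield y = 0.0325. Discount each cash flow and weight by its year:
  t   CF        PV=CF/(1+0.0325)^t    t·PV
  1         8.25         7.9903         7.9903
  2         8.25         7.7388        15.4776
  3         8.25         7.4952        22.4856
  4       108.25        95.2506       381.0024
  Σ                    118.4749       426.9559
Price P = Σ PV = 118.4749.
Macaulay duration = Σ(t·PV) / P = 426.9559 / 118.4749 = 3.60377 years.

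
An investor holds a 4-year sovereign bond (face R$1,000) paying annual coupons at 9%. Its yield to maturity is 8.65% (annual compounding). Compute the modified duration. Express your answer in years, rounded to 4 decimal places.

Periodic yield y = 0.0865. First find Macaulay duration:
  t   CF        PV=CF/(1+0.0865)^t    t·PV
  1        90.00        82.8348        82.8348
  2        90.00        76.2400       152.4801
  3        90.00        70.1703       210.5109
  4     1,090.00       782.1816     3,128.7263
  Σ                  1,011.4267     3,574.5520
P = 1,011.4267; Macaulay duration = 3,574.5520 / 1,011.4267 = 3.53417 years.
Modified duration = D_Mac / (1 + y) = 3.53417 / 1.0865 = 3.25280 years.

3.2528 years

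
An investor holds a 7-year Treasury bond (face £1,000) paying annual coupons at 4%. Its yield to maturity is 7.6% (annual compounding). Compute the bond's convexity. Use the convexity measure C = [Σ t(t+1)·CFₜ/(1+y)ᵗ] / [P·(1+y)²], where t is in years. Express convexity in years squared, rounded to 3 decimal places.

With y = 0.076:
  t   CF        PV=CF/(1+0.076)^t    t·PV        t(t+1)·PV
  1        40.00        37.1747        37.1747          74.3494
  2        40.00        34.5490        69.0980         207.2940
  3        40.00        32.1087        96.3262         385.3048
  4        40.00        29.8408       119.3633         596.8166
  5        40.00        27.7331       138.6656         831.9934
  6        40.00        25.7743       154.6456       1,082.5193
  7     1,040.00       622.7983     4,359.5883      34,876.7065
  Σ                    809.9790     4,974.8617      38,054.9841
P = 809.9790.
Convexity = Σ t(t+1)·PV / [P·(1+y)²] = 38,054.9841 / (809.9790 × 1.157776) = 40.58011.

40.580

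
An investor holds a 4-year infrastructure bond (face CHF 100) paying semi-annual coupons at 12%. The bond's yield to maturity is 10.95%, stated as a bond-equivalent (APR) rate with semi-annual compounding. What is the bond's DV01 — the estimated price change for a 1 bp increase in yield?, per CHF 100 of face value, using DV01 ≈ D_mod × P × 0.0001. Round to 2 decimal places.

CHF 0.03

Periodic yield y = 0.05475.
  t   CF        PV=CF/(1+0.05475)^t    t·PV
  1         6.00         5.6886         5.6886
  2         6.00         5.3933        10.7865
  3         6.00         5.1133        15.3399
  4         6.00         4.8479        19.3916
  5         6.00         4.5962        22.9812
  6         6.00         4.3577        26.1460
  7         6.00         4.1315        28.9203
  8       106.00        69.2006       553.6045
  Σ                    103.3290       682.8586
P = 103.3290; D_Mac = 6.60859 half-year periods = 3.30429 yrs; D_mod = 3.13277 yrs.
DV01 ≈ 3.13277 × 103.3290 × 0.0001 = 0.032371.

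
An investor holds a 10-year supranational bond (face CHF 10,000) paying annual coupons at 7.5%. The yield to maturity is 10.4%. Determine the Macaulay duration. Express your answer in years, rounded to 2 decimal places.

7.09 years

Periodic yield y = 0.104. Discount each cash flow and weight by its year:
  t   CF        PV=CF/(1+0.104)^t    t·PV
  1       750.00       679.3478       679.3478
  2       750.00       615.3513     1,230.7026
  3       750.00       557.3834     1,672.1502
  4       750.00       504.8763     2,019.5051
  5       750.00       457.3155     2,286.5774
  6       750.00       414.2350     2,485.4102
  7       750.00       375.2129     2,626.4902
  8       750.00       339.8667     2,718.9340
  9       750.00       307.8503     2,770.6528
  10   10,750.00     3,996.8489    39,968.4890
  Σ                  8,248.2882    58,458.2594
Price P = Σ PV = 8,248.2882.
Macaulay duration = Σ(t·PV) / P = 58,458.2594 / 8,248.2882 = 7.08732 years.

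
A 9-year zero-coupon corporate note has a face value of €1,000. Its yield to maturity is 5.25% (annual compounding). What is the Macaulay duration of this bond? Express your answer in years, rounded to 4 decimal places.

A zero-coupon bond has a single cash flow at maturity, so its Macaulay duration equals its maturity: 9 years.

9.0000 years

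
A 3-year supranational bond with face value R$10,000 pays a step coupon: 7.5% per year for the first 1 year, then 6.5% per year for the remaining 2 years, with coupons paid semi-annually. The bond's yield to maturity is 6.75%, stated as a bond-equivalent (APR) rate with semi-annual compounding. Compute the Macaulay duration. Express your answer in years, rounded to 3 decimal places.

2.753 years

Periodic yield y = 0.03375. Discount each cash flow and weight by its period:
  t   CF        PV=CF/(1+0.03375)^t    t·PV
  1       375.00       362.7570       362.7570
  2       375.00       350.9136       701.8272
  3       325.00       294.1960       882.5881
  4       325.00       284.5911     1,138.3643
  5       325.00       275.2997     1,376.4985
  6    10,325.00     8,460.5174    50,763.1046
  Σ                 10,028.2748    55,225.1397
Price P = Σ PV = 10,028.2748.
Macaulay duration = Σ(t·PV) / P = 55,225.1397 / 10,028.2748 = 5.50694 half-year periods.
In years: 5.50694 / 2 = 2.75347 years.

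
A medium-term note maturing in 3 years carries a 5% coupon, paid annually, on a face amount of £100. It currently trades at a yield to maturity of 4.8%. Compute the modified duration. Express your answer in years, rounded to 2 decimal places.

Periodic yield y = 0.048. First find Macaulay duration:
  t   CF        PV=CF/(1+0.048)^t    t·PV
  1         5.00         4.7710         4.7710
  2         5.00         4.5525         9.1049
  3       105.00        91.2232       273.6697
  Σ                    100.5467       287.5456
P = 100.5467; Macaulay duration = 287.5456 / 100.5467 = 2.85982 years.
Modified duration = D_Mac / (1 + y) = 2.85982 / 1.048 = 2.72884 years.

2.73 years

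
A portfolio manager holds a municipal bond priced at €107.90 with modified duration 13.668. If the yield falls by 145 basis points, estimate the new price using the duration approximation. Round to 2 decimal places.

€129.28

Duration approximation: ΔP/P ≈ -D_mod · Δy = -13.668 × (-0.0145) = +0.198186.
New price ≈ 107.90 × (1 + 0.198186) = 129.2842694.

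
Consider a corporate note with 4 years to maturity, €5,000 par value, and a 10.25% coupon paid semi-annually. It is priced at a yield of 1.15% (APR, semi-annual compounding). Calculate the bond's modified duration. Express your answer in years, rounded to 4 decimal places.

3.4595 years

Periodic yield y = 0.00575. First find Macaulay duration:
  t   CF        PV=CF/(1+0.00575)^t    t·PV
  1       256.25       254.7850       254.7850
  2       256.25       253.3283       506.6567
  3       256.25       251.8800       755.6401
  4       256.25       250.4400     1,001.7600
  5       256.25       249.0082     1,245.0411
  6       256.25       247.5846     1,485.5076
  7       256.25       246.1691     1,723.1839
  8     5,256.25     5,020.6007    40,164.8057
  Σ                  6,773.7960    47,137.3801
P = 6,773.7960; Macaulay duration = 47,137.3801 / 6,773.7960 = 6.95878 half-year periods = 3.47939 years.
Modified duration = D_Mac / (1 + y) = 3.47939 / 1.00575 = 3.45950 years.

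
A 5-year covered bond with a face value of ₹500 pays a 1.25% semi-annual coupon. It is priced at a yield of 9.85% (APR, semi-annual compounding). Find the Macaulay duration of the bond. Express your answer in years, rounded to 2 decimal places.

Periodic yield y = 0.04925. Discount each cash flow and weight by its period:
  t   CF        PV=CF/(1+0.04925)^t    t·PV
  1        3.125         2.9783         2.9783
  2        3.125         2.8385         5.6770
  3        3.125         2.7053         8.1159
  4        3.125         2.5783        10.3132
  5        3.125         2.4573        12.2864
  6        3.125         2.3419        14.0517
  7        3.125         2.2320        15.6241
  8        3.125         2.1272        17.0180
  9        3.125         2.0274        18.2466
  10     503.125       311.0900     3,110.9005
  Σ                    333.3764     3,215.2117
Price P = Σ PV = 333.3764.
Macaulay duration = Σ(t·PV) / P = 3,215.2117 / 333.3764 = 9.64439 half-year periods.
In years: 9.64439 / 2 = 4.82219 years.

4.82 years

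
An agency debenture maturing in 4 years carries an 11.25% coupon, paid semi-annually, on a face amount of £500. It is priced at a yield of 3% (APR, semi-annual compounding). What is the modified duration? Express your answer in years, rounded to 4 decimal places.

Periodic yield y = 0.015. First find Macaulay duration:
  t   CF        PV=CF/(1+0.015)^t    t·PV
  1       28.125        27.7094        27.7094
  2       28.125        27.2999        54.5997
  3       28.125        26.8964        80.6892
  4       28.125        26.4989       105.9957
  5       28.125        26.1073       130.5366
  6       28.125        25.7215       154.3290
  7       28.125        25.3414       177.3896
  8      528.125       468.8224     3,750.5795
  Σ                    654.3972     4,481.8288
P = 654.3972; Macaulay duration = 4,481.8288 / 654.3972 = 6.84879 half-year periods = 3.42439 years.
Modified duration = D_Mac / (1 + y) = 3.42439 / 1.015 = 3.37379 years.

3.3738 years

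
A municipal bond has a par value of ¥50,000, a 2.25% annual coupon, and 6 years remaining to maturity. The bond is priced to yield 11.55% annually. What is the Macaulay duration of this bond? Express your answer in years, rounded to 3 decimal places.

Periodic yield y = 0.1155. Discount each cash flow and weight by its year:
  t   CF        PV=CF/(1+0.1155)^t    t·PV
  1     1,125.00     1,008.5164     1,008.5164
  2     1,125.00       904.0936     1,808.1871
  3     1,125.00       810.4828     2,431.4484
  4     1,125.00       726.5646     2,906.2583
  5     1,125.00       651.3354     3,256.6768
  6    51,125.00    26,534.8033   159,208.8201
  Σ                 30,635.7960   170,619.9070
Price P = Σ PV = 30,635.7960.
Macaulay duration = Σ(t·PV) / P = 170,619.9070 / 30,635.7960 = 5.56930 years.

5.569 years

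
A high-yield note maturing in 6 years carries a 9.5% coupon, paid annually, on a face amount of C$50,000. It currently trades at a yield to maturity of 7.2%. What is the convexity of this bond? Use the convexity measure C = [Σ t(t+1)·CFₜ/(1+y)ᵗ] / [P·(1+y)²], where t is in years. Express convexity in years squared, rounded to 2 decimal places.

27.74

With y = 0.072:
  t   CF        PV=CF/(1+0.072)^t    t·PV        t(t+1)·PV
  1     4,750.00     4,430.9701     4,430.9701       8,861.9403
  2     4,750.00     4,133.3677     8,266.7354      24,800.2061
  3     4,750.00     3,855.7534    11,567.2603      46,269.0412
  4     4,750.00     3,596.7849    14,387.1397      71,935.6983
  5     4,750.00     3,355.2098    16,776.0490     100,656.2943
  6    54,750.00    36,075.7535   216,454.5213   1,515,181.6490
  Σ                 55,447.8395   271,882.6758   1,767,704.8291
P = 55,447.8395.
Convexity = Σ t(t+1)·PV / [P·(1+y)²] = 1,767,704.8291 / (55,447.8395 × 1.149184) = 27.74186.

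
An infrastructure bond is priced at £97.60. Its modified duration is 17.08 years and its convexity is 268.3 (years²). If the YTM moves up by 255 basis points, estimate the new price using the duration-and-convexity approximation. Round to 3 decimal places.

£63.605

Duration effect: -D_mod·Δy = -17.08 × (+0.0255) = -0.435540
Convexity effect: ½·C·(Δy)² = 0.5 × 268.3 × (0.0255)² = +0.0872310375
ΔP/P ≈ -0.435540 + 0.0872310375 = -0.3483089625
New price ≈ 97.60 × (1 - 0.3483089625) = 63.60504526.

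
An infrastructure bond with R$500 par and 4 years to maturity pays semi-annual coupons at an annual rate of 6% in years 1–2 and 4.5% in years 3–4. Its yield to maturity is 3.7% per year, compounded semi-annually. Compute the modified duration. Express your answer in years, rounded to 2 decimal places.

Periodic yield y = 0.0185. First find Macaulay duration:
  t   CF        PV=CF/(1+0.0185)^t    t·PV
  1        15.00        14.7275        14.7275
  2        15.00        14.4600        28.9201
  3        15.00        14.1974        42.5921
  4        15.00        13.9395        55.7580
  5        11.25        10.2647        51.3236
  6        11.25        10.0783        60.4697
  7        11.25         9.8952        69.2665
  8       511.25       441.5146     3,532.1167
  Σ                    529.0773     3,855.1742
P = 529.0773; Macaulay duration = 3,855.1742 / 529.0773 = 7.28660 half-year periods = 3.64330 years.
Modified duration = D_Mac / (1 + y) = 3.64330 / 1.0185 = 3.57712 years.

3.58 years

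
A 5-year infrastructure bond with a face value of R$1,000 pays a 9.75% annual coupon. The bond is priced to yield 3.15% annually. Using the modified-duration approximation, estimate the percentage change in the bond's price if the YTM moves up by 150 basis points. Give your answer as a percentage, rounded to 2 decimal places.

-6.25%

Periodic yield y = 0.0315. Modified duration first:
  t   CF        PV=CF/(1+0.0315)^t    t·PV
  1        97.50        94.5225        94.5225
  2        97.50        91.6360       183.2720
  3        97.50        88.8376       266.5129
  4        97.50        86.1247       344.4988
  5     1,097.50       939.8496     4,699.2481
  Σ                  1,300.9705     5,588.0543
P = 1,300.9705; D_Mac = 4.29530 yrs; D_mod = 4.29530/(1+0.0315) = 4.16413 yrs.
ΔP/P ≈ -D_mod · Δy = -4.16413 × (+0.015) = -0.062462 = -6.2462%.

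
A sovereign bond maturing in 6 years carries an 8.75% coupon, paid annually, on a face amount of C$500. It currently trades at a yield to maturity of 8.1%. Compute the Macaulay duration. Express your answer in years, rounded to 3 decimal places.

4.933 years

Periodic yield y = 0.081. Discount each cash flow and weight by its year:
  t   CF        PV=CF/(1+0.081)^t    t·PV
  1        43.75        40.4718        40.4718
  2        43.75        37.4392        74.8784
  3        43.75        34.6339       103.9016
  4        43.75        32.0387       128.1549
  5        43.75        29.6380       148.1902
  6       543.75       340.7573     2,044.5435
  Σ                    514.9789     2,540.1405
Price P = Σ PV = 514.9789.
Macaulay duration = Σ(t·PV) / P = 2,540.1405 / 514.9789 = 4.93251 years.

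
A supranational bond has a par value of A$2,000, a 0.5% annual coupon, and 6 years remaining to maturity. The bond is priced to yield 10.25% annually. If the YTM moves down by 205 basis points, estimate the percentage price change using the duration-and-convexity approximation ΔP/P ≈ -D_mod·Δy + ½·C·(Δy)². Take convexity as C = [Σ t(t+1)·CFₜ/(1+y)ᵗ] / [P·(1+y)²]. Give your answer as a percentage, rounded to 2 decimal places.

+11.67%

With y = 0.1025:
  t   CF        PV=CF/(1+0.1025)^t    t·PV        t(t+1)·PV
  1        10.00         9.0703         9.0703          18.1406
  2        10.00         8.2270        16.4540          49.3621
  3        10.00         7.4622        22.3865          89.5458
  4        10.00         6.7684        27.0736         135.3679
  5        10.00         6.1391        30.6957         184.1740
  6     2,010.00     1,119.2432     6,715.4593      47,008.2148
  Σ                  1,156.9102     6,821.1393      47,484.8053
P = 1,156.9102; D_Mac = 5.89600 yrs; D_mod = 5.34784 yrs; C = 33.76741.
Duration effect: -5.34784 × (-0.0205) = +0.109631
Convexity effect: 0.5 × 33.76741 × (-0.0205)² = +0.0070954
ΔP/P ≈ +0.109631 + 0.0070954 = +0.116726 = +11.6726%.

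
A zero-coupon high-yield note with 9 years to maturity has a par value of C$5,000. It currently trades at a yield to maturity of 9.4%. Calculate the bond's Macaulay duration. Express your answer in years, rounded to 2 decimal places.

9.00 years

A zero-coupon bond has a single cash flow at maturity, so its Macaulay duration equals its maturity: 9 years.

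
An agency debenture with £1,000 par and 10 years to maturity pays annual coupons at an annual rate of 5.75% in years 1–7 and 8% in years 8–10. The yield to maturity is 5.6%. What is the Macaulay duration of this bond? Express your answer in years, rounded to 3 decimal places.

7.932 years

Periodic yield y = 0.056. Discount each cash flow and weight by its year:
  t   CF        PV=CF/(1+0.056)^t    t·PV
  1        57.50        54.4508        54.4508
  2        57.50        51.5632       103.1264
  3        57.50        48.8288       146.4864
  4        57.50        46.2394       184.9576
  5        57.50        43.7873       218.9365
  6        57.50        41.4653       248.7915
  7        57.50        39.2663       274.8644
  8        80.00        51.7343       413.8745
  9        80.00        48.9908       440.9174
  10    1,080.00       626.3031     6,263.0312
  Σ                  1,052.6293     8,349.4367
Price P = Σ PV = 1,052.6293.
Macaulay duration = Σ(t·PV) / P = 8,349.4367 / 1,052.6293 = 7.93198 years.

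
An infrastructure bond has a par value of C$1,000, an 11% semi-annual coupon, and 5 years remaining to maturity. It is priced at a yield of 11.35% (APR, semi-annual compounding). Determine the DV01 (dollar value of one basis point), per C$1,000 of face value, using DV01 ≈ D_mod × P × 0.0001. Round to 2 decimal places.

C$0.37

Periodic yield y = 0.05675.
  t   CF        PV=CF/(1+0.05675)^t    t·PV
  1        55.00        52.0464        52.0464
  2        55.00        49.2514        98.5027
  3        55.00        46.6064       139.8193
  4        55.00        44.1036       176.4142
  5        55.00        41.7351       208.6755
  6        55.00        39.4938       236.9629
  7        55.00        37.3729       261.6104
  8        55.00        35.3659       282.9271
  9        55.00        33.4667       301.1999
  10    1,055.00       607.4771     6,074.7708
  Σ                    986.9192     7,832.9293
P = 986.9192; D_Mac = 7.93675 half-year periods = 3.96837 yrs; D_mod = 3.75526 yrs.
DV01 ≈ 3.75526 × 986.9192 × 0.0001 = 0.370614.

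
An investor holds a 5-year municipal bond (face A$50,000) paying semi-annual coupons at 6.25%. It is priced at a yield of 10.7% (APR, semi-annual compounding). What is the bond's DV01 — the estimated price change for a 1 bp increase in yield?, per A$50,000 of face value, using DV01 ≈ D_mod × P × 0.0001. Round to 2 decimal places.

Periodic yield y = 0.0535.
  t   CF        PV=CF/(1+0.0535)^t    t·PV
  1     1,562.50     1,483.1514     1,483.1514
  2     1,562.50     1,407.8324     2,815.6647
  3     1,562.50     1,336.3383     4,009.0148
  4     1,562.50     1,268.4749     5,073.8995
  5     1,562.50     1,204.0578     6,020.2889
  6     1,562.50     1,142.9120     6,857.4719
  7     1,562.50     1,084.8714     7,594.0996
  8     1,562.50     1,029.7782     8,238.2258
  9     1,562.50       977.4829     8,797.3461
  10   51,562.50    30,618.8282   306,188.2823
  Σ                 41,553.7274   357,077.4450
P = 41,553.7274; D_Mac = 8.59315 half-year periods = 4.29658 yrs; D_mod = 4.07838 yrs.
DV01 ≈ 4.07838 × 41,553.7274 × 0.0001 = 16.947197.

A$16.95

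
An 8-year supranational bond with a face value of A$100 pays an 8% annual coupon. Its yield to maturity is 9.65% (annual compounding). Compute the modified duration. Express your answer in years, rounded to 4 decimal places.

Periodic yield y = 0.0965. First find Macaulay duration:
  t   CF        PV=CF/(1+0.0965)^t    t·PV
  1         8.00         7.2959         7.2959
  2         8.00         6.6538        13.3077
  3         8.00         6.0683        18.2048
  4         8.00         5.5342        22.1368
  5         8.00         5.0472        25.2358
  6         8.00         4.6030        27.6178
  7         8.00         4.1979        29.3851
  8       108.00        51.6838       413.4706
  Σ                     91.0841       556.6546
P = 91.0841; Macaulay duration = 556.6546 / 91.0841 = 6.11144 years.
Modified duration = D_Mac / (1 + y) = 6.11144 / 1.0965 = 5.57359 years.

5.5736 years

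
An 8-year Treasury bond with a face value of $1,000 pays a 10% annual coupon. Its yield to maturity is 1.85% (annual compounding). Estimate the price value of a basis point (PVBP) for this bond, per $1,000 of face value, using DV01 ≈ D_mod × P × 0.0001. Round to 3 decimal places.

Periodic yield y = 0.0185.
  t   CF        PV=CF/(1+0.0185)^t    t·PV
  1       100.00        98.1836        98.1836
  2       100.00        96.4002       192.8004
  3       100.00        94.6492       283.9476
  4       100.00        92.9300       371.7199
  5       100.00        91.2420       456.2100
  6       100.00        89.5847       537.5081
  7       100.00        87.9575       615.7023
  8     1,100.00       949.9580     7,599.6642
  Σ                  1,600.9052    10,155.7363
P = 1,600.9052; D_Mac = 6.34375 yrs; D_mod = 6.22852 yrs.
DV01 ≈ 6.22852 × 1,600.9052 × 0.0001 = 0.997127.

$0.997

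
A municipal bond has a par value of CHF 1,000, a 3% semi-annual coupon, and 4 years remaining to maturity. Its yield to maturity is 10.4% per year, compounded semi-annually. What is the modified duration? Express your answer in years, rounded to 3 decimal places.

Periodic yield y = 0.052. First find Macaulay duration:
  t   CF        PV=CF/(1+0.052)^t    t·PV
  1        15.00        14.2586        14.2586
  2        15.00        13.5538        27.1075
  3        15.00        12.8838        38.6514
  4        15.00        12.2470        48.9878
  5        15.00        11.6416        58.2080
  6        15.00        11.0662        66.3969
  7        15.00        10.5192        73.6341
  8     1,015.00       676.6127     5,412.9013
  Σ                    762.7827     5,740.1457
P = 762.7827; Macaulay duration = 5,740.1457 / 762.7827 = 7.52527 half-year periods = 3.76264 years.
Modified duration = D_Mac / (1 + y) = 3.76264 / 1.052 = 3.57665 years.

3.577 years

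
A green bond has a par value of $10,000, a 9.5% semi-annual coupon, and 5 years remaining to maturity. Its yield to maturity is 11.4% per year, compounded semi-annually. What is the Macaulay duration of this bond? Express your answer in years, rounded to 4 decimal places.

Periodic yield y = 0.057. Discount each cash flow and weight by its period:
  t   CF        PV=CF/(1+0.057)^t    t·PV
  1       475.00       449.3851       449.3851
  2       475.00       425.1514       850.3028
  3       475.00       402.2246     1,206.6739
  4       475.00       380.5342     1,522.1367
  5       475.00       360.0134     1,800.0670
  6       475.00       340.5992     2,043.5955
  7       475.00       322.2320     2,255.6242
  8       475.00       304.8553     2,438.8422
  9       475.00       288.4156     2,595.7403
  10   10,475.00     6,017.3346    60,173.3456
  Σ                  9,290.7454    75,335.7131
Price P = Σ PV = 9,290.7454.
Macaulay duration = Σ(t·PV) / P = 75,335.7131 / 9,290.7454 = 8.10868 half-year periods.
In years: 8.10868 / 2 = 4.05434 years.

4.0543 years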